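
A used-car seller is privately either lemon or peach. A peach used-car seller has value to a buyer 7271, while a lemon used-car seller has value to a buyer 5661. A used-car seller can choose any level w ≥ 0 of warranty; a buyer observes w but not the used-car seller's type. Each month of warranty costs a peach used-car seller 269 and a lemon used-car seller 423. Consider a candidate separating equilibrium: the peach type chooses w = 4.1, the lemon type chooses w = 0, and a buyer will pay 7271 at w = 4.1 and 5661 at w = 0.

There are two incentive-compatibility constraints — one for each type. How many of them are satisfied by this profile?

Peach type: signal → 7271 − 269 × 4.1 = 6168.1; deviate to 0 → 5661. IC holds (6168.1 ≥ 5661).
Lemon type: stay at 0 → 5661; mimic → 7271 − 423 × 4.1 = 5536.7. IC holds (5661 ≥ 5536.7).
2 of 2 constraints hold, so this is a separating equilibrium.

2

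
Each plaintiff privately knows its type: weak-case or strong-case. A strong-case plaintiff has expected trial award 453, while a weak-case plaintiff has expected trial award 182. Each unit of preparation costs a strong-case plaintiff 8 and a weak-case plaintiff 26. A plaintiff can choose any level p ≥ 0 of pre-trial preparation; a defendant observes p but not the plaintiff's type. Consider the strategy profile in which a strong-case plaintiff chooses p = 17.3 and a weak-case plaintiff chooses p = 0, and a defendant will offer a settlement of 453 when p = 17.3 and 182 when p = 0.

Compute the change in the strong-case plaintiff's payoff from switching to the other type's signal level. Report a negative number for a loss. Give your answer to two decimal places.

Playing p = 17.3 the strong-case plaintiff receives 453 − 8 × 17.3 = 314.6.
Deviating to p = 0 yields 182 instead.
Gain from deviating: 182 − 314.6 = -132.60.
The gain is negative, so the strong-case type's incentive-compatibility constraint is satisfied.

-132.60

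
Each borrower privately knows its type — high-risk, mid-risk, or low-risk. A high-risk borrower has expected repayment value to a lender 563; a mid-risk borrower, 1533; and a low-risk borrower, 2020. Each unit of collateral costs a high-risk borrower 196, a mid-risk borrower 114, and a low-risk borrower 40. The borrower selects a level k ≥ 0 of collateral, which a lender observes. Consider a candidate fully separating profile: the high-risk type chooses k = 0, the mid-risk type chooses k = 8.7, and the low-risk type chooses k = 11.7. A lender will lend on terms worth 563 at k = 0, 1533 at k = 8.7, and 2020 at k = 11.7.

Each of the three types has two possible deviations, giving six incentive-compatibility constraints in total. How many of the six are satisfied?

4

Low-risk (own payoff 2020 − 40×11.7 = 1552): to k=0 gives 563 → no gain ✓; to k=8.7 gives 1533 − 40×8.7 = 1185 → no gain ✓.
High-risk (own payoff 563): to k=8.7 gives 1533 − 196×8.7 = -172.2 → no gain ✓; to k=11.7 gives 2020 − 196×11.7 = -273.2 → no gain ✓.
Mid-risk (own payoff 1533 − 114×8.7 = 541.2): to k=0 gives 563 → profitable ✗; to k=11.7 gives 2020 − 114×11.7 = 686.2 → profitable ✗.
4 of the 6 constraints hold; not an equilibrium.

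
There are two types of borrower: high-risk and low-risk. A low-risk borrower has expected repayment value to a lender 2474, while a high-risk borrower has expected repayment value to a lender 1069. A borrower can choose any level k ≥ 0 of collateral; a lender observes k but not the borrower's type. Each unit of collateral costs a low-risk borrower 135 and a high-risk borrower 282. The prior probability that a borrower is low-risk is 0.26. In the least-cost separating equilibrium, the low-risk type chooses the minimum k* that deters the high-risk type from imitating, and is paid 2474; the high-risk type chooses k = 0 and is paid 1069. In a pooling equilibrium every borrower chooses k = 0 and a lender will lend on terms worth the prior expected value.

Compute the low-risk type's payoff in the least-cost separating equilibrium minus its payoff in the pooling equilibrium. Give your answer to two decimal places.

367.09

Least-cost separating signal: k* solves 1069 = 2474 − 282·k*, so k* = (2474 − 1069)/282 ≈ 4.9823.
Low-risk type's separating payoff: 2474 − 135 × k* = 2474 − 135 × (2474 − 1069)/282 = 2474 − 189675/282 ≈ 1801.3936.
Pooling payoff: 0.26 × 2474 + 0.74 × 1069 = 1434.3.
Difference: 1801.3936 − 1434.3 = 367.0936, i.e. 367.09 to two decimal places.
The low-risk type prefers to separate.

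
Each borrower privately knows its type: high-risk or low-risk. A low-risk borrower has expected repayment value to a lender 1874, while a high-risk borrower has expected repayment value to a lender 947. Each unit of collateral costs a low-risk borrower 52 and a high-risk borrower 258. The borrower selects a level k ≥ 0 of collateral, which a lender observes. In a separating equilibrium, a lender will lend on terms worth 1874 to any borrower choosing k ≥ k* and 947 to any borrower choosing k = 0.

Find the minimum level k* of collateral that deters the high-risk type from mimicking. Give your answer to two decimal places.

A high-risk borrower choosing k = 0 receives 947.
Imitating at k* instead would pay 1874 at cost 258·k*, netting 1874 − 258·k*.
Indifference: 947 = 1874 − 258·k*, so k* = (1874 − 947) / 258 ≈ 3.59.
At k* the high-risk type's incentive constraint just binds; the low-risk type strictly prefers k* since its per-unit cost is lower.

3.59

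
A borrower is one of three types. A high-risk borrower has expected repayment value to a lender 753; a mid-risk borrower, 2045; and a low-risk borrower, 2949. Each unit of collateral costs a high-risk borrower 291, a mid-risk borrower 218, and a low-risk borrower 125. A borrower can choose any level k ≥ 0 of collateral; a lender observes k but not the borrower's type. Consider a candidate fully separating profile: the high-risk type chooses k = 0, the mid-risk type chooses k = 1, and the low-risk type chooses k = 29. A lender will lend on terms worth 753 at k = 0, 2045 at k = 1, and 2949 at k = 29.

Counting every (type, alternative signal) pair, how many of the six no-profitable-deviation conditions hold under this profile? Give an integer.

High-risk (own payoff 753): to k=1 gives 2045 − 291×1 = 1754 → profitable ✗; to k=29 gives 2949 − 291×29 = -5490 → no gain ✓.
Low-risk (own payoff 2949 − 125×29 = -676): to k=0 gives 753 → profitable ✗; to k=1 gives 2045 − 125×1 = 1920 → profitable ✗.
Mid-risk (own payoff 2045 − 218×1 = 1827): to k=0 gives 753 → no gain ✓; to k=29 gives 2949 − 218×29 = -3373 → no gain ✓.
3 of the 6 constraints hold; not an equilibrium.

3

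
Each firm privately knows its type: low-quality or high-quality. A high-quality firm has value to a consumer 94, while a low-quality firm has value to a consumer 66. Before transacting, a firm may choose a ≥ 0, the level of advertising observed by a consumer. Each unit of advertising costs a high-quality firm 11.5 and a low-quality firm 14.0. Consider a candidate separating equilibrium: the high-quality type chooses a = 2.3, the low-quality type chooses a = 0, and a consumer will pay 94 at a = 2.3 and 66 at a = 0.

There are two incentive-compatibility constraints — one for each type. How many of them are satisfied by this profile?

2

Low-quality type: stay at 0 → 66; mimic → 94 − 14.0 × 2.3 = 61.8. IC holds (66 ≥ 61.8).
High-quality type: signal → 94 − 11.5 × 2.3 = 67.55; deviate to 0 → 66. IC holds (67.55 ≥ 66).
2 of 2 constraints hold, so this is a separating equilibrium.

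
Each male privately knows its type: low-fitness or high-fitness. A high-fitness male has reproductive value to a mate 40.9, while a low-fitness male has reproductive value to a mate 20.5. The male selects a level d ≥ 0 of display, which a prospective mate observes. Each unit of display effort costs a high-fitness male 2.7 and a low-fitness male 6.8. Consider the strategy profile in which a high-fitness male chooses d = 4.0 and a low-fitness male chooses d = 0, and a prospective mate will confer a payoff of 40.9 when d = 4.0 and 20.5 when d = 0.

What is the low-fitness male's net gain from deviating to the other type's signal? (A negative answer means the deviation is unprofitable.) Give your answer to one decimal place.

-6.8

Playing d = 0 the low-fitness male receives 20.5.
Deviating to d = 4.0 brings payment 40.9 at cost 6.8 × 4.0 = 27.2, netting 13.7.
Gain from deviating: 13.7 − 20.5 = -6.8.
The gain is negative, so the low-fitness type's incentive-compatibility constraint is satisfied.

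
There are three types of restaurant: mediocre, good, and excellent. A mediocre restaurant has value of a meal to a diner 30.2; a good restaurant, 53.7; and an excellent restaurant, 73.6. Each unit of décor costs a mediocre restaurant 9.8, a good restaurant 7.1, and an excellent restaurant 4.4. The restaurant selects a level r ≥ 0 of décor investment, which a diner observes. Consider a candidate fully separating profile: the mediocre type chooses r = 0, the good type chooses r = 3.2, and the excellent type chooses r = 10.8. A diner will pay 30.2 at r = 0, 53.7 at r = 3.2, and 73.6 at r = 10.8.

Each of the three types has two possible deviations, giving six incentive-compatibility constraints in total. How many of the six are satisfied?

Excellent (own payoff 73.6 − 4.4×10.8 = 26.08): to r=0 gives 30.2 → profitable ✗; to r=3.2 gives 53.7 − 4.4×3.2 = 39.62 → profitable ✗.
Good (own payoff 53.7 − 7.1×3.2 = 30.98): to r=0 gives 30.2 → no gain ✓; to r=10.8 gives 73.6 − 7.1×10.8 = -3.08 → no gain ✓.
Mediocre (own payoff 30.2): to r=3.2 gives 53.7 − 9.8×3.2 = 22.34 → no gain ✓; to r=10.8 gives 73.6 − 9.8×10.8 = -32.24 → no gain ✓.
4 of the 6 constraints hold; not an equilibrium.

4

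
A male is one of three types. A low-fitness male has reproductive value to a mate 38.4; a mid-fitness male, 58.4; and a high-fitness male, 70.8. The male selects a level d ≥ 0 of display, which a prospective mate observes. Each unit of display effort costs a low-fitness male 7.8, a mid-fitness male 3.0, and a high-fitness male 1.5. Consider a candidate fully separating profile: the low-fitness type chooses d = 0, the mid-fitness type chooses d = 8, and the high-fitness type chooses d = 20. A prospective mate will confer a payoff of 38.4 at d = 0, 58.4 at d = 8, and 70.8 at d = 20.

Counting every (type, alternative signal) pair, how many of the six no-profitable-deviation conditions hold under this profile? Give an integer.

Mid-fitness (own payoff 58.4 − 3.0×8 = 34.4): to d=0 gives 38.4 → profitable ✗; to d=20 gives 70.8 − 3.0×20 = 10.8 → no gain ✓.
Low-fitness (own payoff 38.4): to d=8 gives 58.4 − 7.8×8 = -4 → no gain ✓; to d=20 gives 70.8 − 7.8×20 = -85.2 → no gain ✓.
High-fitness (own payoff 70.8 − 1.5×20 = 40.8): to d=0 gives 38.4 → no gain ✓; to d=8 gives 58.4 − 1.5×8 = 46.4 → profitable ✗.
4 of the 6 constraints hold; not an equilibrium.

4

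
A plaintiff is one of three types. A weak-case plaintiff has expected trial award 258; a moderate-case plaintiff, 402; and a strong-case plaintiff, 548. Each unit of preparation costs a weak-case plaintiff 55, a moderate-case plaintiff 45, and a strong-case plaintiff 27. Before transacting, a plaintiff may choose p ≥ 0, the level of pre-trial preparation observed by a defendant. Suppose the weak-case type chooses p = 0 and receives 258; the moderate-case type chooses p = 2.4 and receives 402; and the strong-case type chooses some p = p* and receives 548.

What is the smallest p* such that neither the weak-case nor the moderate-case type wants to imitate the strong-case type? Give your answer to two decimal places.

Moderate-case type (on-path payoff 402 − 45×2.4 = 294) won't mimic when 294 ≥ 548 − 45·p*, i.e. p* ≥ 5.64.
Weak-case type (on-path payoff 258) won't mimic when 258 ≥ 548 − 55·p*, i.e. p* ≥ 5.27.
Both must hold, so p* = max(5.27, 5.64) = 5.64. The moderate-case type's constraint binds.

5.64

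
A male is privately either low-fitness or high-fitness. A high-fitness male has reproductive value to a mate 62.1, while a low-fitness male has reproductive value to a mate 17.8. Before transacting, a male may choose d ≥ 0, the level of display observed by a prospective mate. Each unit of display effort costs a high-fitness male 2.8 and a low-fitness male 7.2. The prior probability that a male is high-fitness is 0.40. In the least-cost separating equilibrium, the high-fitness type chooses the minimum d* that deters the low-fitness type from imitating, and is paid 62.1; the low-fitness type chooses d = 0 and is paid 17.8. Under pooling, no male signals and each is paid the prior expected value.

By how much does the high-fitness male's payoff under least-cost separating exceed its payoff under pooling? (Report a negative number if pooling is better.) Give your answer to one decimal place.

Least-cost separating signal: d* solves 17.8 = 62.1 − 7.2·d*, so d* = (62.1 − 17.8)/7.2 ≈ 6.1528.
High-fitness type's separating payoff: 62.1 − 2.8 × d* = 62.1 − 2.8 × (62.1 − 17.8)/7.2 = 62.1 − 124.04/7.2 ≈ 44.872.
Pooling payoff: 0.40 × 62.1 + 0.60 × 17.8 = 35.52.
Difference: 44.872 − 35.52 = 9.352, i.e. 9.4 to one decimal place.
The high-fitness type prefers to separate.

9.4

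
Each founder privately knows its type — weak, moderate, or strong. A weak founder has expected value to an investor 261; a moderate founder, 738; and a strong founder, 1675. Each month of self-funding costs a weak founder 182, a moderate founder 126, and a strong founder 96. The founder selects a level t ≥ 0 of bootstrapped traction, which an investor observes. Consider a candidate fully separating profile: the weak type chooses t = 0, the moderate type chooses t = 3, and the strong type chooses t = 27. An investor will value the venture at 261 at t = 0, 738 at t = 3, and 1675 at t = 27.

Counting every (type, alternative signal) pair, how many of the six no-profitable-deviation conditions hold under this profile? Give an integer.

4

Strong (own payoff 1675 − 96×27 = -917): to t=0 gives 261 → profitable ✗; to t=3 gives 738 − 96×3 = 450 → profitable ✗.
Moderate (own payoff 738 − 126×3 = 360): to t=0 gives 261 → no gain ✓; to t=27 gives 1675 − 126×27 = -1727 → no gain ✓.
Weak (own payoff 261): to t=3 gives 738 − 182×3 = 192 → no gain ✓; to t=27 gives 1675 − 182×27 = -3239 → no gain ✓.
4 of the 6 constraints hold; not an equilibrium.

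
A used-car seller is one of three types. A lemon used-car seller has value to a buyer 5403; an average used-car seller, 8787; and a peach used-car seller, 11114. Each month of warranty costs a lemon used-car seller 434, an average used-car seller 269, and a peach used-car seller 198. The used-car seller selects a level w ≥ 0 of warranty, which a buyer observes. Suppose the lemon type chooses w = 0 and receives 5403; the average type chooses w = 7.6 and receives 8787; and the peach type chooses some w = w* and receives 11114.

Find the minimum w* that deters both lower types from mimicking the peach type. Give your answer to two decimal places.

Lemon type (on-path payoff 5403) won't mimic when 5403 ≥ 11114 − 434·w*, i.e. w* ≥ 13.16.
Average type (on-path payoff 8787 − 269×7.6 = 6742.6) won't mimic when 6742.6 ≥ 11114 − 269·w*, i.e. w* ≥ 16.25.
Both must hold, so w* = max(13.16, 16.25) = 16.25. The average type's constraint binds.

16.25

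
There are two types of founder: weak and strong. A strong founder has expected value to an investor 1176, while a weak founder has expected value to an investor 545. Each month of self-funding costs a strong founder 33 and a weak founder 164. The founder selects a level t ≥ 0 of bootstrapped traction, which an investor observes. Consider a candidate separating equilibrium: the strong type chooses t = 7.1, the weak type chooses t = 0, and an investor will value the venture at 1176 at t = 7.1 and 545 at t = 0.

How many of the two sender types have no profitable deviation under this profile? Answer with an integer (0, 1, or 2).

Weak type: stay at 0 → 545; mimic → 1176 − 164 × 7.1 = 11.6. IC holds (545 ≥ 11.6).
Strong type: signal → 1176 − 33 × 7.1 = 941.7; deviate to 0 → 545. IC holds (941.7 ≥ 545).
2 of 2 constraints hold, so this is a separating equilibrium.

2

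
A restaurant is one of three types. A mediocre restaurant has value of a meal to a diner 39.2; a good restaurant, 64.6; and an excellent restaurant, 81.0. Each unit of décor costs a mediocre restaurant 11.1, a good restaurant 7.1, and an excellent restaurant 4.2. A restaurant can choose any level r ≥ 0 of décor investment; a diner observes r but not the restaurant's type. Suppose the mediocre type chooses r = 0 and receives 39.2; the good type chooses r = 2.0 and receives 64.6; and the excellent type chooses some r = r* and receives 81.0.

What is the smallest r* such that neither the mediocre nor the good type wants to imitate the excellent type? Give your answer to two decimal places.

4.31

Good type (on-path payoff 64.6 − 7.1×2.0 = 50.4) won't mimic when 50.4 ≥ 81.0 − 7.1·r*, i.e. r* ≥ 4.31.
Mediocre type (on-path payoff 39.2) won't mimic when 39.2 ≥ 81.0 − 11.1·r*, i.e. r* ≥ 3.77.
Both must hold, so r* = max(3.77, 4.31) = 4.31. The good type's constraint binds.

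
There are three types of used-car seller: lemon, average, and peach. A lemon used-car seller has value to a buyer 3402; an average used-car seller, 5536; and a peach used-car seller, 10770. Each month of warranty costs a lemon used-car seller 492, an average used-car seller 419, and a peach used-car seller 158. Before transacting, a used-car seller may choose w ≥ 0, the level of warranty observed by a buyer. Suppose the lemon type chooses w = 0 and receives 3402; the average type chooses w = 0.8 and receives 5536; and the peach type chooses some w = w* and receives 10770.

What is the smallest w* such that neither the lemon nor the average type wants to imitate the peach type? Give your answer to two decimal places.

Lemon type (on-path payoff 3402) won't mimic when 3402 ≥ 10770 − 492·w*, i.e. w* ≥ 14.98.
Average type (on-path payoff 5536 − 419×0.8 = 5200.8) won't mimic when 5200.8 ≥ 10770 − 419·w*, i.e. w* ≥ 13.29.
Both must hold, so w* = max(14.98, 13.29) = 14.98. The lemon type's constraint binds.

14.98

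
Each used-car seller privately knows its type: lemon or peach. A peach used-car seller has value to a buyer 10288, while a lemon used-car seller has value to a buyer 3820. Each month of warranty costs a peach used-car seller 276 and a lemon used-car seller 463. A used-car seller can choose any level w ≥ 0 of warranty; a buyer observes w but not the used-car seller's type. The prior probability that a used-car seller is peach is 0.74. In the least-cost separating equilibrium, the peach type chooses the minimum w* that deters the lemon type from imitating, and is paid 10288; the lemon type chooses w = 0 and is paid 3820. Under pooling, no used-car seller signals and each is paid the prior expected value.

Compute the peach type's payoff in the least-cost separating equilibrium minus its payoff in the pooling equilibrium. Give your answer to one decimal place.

-2174.0

Least-cost separating signal: w* solves 3820 = 10288 − 463·w*, so w* = (10288 − 3820)/463 ≈ 13.9698.
Peach type's separating payoff: 10288 − 276 × w* = 10288 − 276 × (10288 − 3820)/463 = 10288 − 1785168/463 ≈ 6432.346.
Pooling payoff: 0.74 × 10288 + 0.26 × 3820 = 8606.32.
Difference: 6432.346 − 8606.32 = -2173.974, i.e. -2174.0 to one decimal place.
The peach type would prefer the pooling outcome.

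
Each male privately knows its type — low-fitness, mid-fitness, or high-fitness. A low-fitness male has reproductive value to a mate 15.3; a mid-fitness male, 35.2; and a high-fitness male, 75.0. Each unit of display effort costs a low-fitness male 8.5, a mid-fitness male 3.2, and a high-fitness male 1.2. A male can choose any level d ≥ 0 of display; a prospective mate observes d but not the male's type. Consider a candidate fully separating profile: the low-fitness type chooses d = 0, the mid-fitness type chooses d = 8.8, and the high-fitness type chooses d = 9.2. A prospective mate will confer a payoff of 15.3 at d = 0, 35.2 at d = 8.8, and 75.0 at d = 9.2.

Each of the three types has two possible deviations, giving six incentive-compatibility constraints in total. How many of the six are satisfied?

4

Low-fitness (own payoff 15.3): to d=8.8 gives 35.2 − 8.5×8.8 = -39.6 → no gain ✓; to d=9.2 gives 75.0 − 8.5×9.2 = -3.2 → no gain ✓.
High-fitness (own payoff 75.0 − 1.2×9.2 = 63.96): to d=0 gives 15.3 → no gain ✓; to d=8.8 gives 35.2 − 1.2×8.8 = 24.64 → no gain ✓.
Mid-fitness (own payoff 35.2 − 3.2×8.8 = 7.04): to d=0 gives 15.3 → profitable ✗; to d=9.2 gives 75.0 − 3.2×9.2 = 45.56 → profitable ✗.
4 of the 6 constraints hold; not an equilibrium.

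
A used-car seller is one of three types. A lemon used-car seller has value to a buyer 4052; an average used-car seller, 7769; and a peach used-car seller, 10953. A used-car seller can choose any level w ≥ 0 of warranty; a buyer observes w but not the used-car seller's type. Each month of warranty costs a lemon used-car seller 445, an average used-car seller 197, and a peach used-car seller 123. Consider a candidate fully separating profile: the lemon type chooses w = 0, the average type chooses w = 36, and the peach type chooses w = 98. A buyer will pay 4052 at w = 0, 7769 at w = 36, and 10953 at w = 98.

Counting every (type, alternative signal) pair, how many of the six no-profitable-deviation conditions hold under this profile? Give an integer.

3

Peach (own payoff 10953 − 123×98 = -1101): to w=0 gives 4052 → profitable ✗; to w=36 gives 7769 − 123×36 = 3341 → profitable ✗.
Lemon (own payoff 4052): to w=36 gives 7769 − 445×36 = -8251 → no gain ✓; to w=98 gives 10953 − 445×98 = -32657 → no gain ✓.
Average (own payoff 7769 − 197×36 = 677): to w=0 gives 4052 → profitable ✗; to w=98 gives 10953 − 197×98 = -8353 → no gain ✓.
3 of the 6 constraints hold; not an equilibrium.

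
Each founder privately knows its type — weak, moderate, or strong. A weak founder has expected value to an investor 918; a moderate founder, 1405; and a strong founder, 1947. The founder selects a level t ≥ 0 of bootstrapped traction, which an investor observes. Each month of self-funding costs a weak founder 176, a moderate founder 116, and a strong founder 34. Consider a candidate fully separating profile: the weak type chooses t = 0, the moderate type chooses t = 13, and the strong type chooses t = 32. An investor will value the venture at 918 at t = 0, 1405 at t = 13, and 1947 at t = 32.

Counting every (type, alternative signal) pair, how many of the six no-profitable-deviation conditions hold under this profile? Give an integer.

Strong (own payoff 1947 − 34×32 = 859): to t=0 gives 918 → profitable ✗; to t=13 gives 1405 − 34×13 = 963 → profitable ✗.
Weak (own payoff 918): to t=13 gives 1405 − 176×13 = -883 → no gain ✓; to t=32 gives 1947 − 176×32 = -3685 → no gain ✓.
Moderate (own payoff 1405 − 116×13 = -103): to t=0 gives 918 → profitable ✗; to t=32 gives 1947 − 116×32 = -1765 → no gain ✓.
3 of the 6 constraints hold; not an equilibrium.

3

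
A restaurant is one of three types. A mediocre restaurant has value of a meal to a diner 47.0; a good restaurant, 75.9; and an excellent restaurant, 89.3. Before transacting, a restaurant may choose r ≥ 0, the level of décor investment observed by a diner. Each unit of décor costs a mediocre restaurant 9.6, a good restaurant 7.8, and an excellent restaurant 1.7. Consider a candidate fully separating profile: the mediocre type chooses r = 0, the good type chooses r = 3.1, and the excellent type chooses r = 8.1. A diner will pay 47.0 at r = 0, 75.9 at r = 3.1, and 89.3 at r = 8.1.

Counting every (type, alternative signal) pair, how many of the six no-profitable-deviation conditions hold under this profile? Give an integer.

6

Good (own payoff 75.9 − 7.8×3.1 = 51.72): to r=0 gives 47.0 → no gain ✓; to r=8.1 gives 89.3 − 7.8×8.1 = 26.12 → no gain ✓.
Mediocre (own payoff 47.0): to r=3.1 gives 75.9 − 9.6×3.1 = 46.14 → no gain ✓; to r=8.1 gives 89.3 − 9.6×8.1 = 11.54 → no gain ✓.
Excellent (own payoff 89.3 − 1.7×8.1 = 75.53): to r=0 gives 47.0 → no gain ✓; to r=3.1 gives 75.9 − 1.7×3.1 = 70.63 → no gain ✓.
6 of the 6 constraints hold; this profile is a separating equilibrium.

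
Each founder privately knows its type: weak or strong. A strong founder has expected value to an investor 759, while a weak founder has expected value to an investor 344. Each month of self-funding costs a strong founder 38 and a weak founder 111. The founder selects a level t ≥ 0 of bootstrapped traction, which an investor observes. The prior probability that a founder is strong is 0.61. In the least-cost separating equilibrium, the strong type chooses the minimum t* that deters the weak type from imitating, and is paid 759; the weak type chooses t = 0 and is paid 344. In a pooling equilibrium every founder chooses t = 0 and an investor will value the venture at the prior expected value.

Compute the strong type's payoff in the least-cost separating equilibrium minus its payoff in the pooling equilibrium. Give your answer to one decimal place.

Least-cost separating signal: t* solves 344 = 759 − 111·t*, so t* = (759 − 344)/111 ≈ 3.7387.
Strong type's separating payoff: 759 − 38 × t* = 759 − 38 × (759 − 344)/111 = 759 − 15770/111 ≈ 616.928.
Pooling payoff: 0.61 × 759 + 0.39 × 344 = 597.15.
Difference: 616.928 − 597.15 = 19.778, i.e. 19.8 to one decimal place.
The strong type prefers to separate.

19.8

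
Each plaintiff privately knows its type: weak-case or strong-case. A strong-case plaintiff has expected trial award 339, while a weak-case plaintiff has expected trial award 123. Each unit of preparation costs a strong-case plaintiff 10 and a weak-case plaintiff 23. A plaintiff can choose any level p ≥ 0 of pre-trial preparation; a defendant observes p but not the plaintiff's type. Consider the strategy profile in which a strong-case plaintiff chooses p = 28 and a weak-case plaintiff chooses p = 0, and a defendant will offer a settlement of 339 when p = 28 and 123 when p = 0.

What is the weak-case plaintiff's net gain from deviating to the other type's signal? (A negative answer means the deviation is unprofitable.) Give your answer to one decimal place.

Playing p = 0 the weak-case plaintiff receives 123.
Deviating to p = 28 brings payment 339 at cost 23 × 28 = 644, netting -305.
Gain from deviating: -305 − 123 = -428.0.
The gain is negative, so the weak-case type's incentive-compatibility constraint is satisfied.

-428.0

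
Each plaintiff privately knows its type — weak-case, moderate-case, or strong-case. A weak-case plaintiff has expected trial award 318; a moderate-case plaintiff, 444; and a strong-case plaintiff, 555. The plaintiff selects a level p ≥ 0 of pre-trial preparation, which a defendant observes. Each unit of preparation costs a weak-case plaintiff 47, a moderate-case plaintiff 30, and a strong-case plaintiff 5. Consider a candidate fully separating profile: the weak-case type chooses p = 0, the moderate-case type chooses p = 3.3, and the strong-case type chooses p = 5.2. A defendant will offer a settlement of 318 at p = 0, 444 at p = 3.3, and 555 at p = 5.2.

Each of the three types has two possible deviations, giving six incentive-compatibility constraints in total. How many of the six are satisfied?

5

Weak-case (own payoff 318): to p=3.3 gives 444 − 47×3.3 = 288.9 → no gain ✓; to p=5.2 gives 555 − 47×5.2 = 310.6 → no gain ✓.
Moderate-case (own payoff 444 − 30×3.3 = 345): to p=0 gives 318 → no gain ✓; to p=5.2 gives 555 − 30×5.2 = 399 → profitable ✗.
Strong-case (own payoff 555 − 5×5.2 = 529): to p=0 gives 318 → no gain ✓; to p=3.3 gives 444 − 5×3.3 = 427.5 → no gain ✓.
5 of the 6 constraints hold; not an equilibrium.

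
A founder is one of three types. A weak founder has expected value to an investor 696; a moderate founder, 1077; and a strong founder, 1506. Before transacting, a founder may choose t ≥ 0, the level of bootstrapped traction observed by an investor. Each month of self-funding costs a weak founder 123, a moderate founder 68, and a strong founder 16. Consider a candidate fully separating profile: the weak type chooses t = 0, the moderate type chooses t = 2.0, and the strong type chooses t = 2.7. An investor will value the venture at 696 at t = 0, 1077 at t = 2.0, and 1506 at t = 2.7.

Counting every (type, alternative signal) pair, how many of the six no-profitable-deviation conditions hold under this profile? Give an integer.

Moderate (own payoff 1077 − 68×2.0 = 941): to t=0 gives 696 → no gain ✓; to t=2.7 gives 1506 − 68×2.7 = 1322.4 → profitable ✗.
Weak (own payoff 696): to t=2.0 gives 1077 − 123×2.0 = 831 → profitable ✗; to t=2.7 gives 1506 − 123×2.7 = 1173.9 → profitable ✗.
Strong (own payoff 1506 − 16×2.7 = 1462.8): to t=0 gives 696 → no gain ✓; to t=2.0 gives 1077 − 16×2.0 = 1045 → no gain ✓.
3 of the 6 constraints hold; not an equilibrium.

3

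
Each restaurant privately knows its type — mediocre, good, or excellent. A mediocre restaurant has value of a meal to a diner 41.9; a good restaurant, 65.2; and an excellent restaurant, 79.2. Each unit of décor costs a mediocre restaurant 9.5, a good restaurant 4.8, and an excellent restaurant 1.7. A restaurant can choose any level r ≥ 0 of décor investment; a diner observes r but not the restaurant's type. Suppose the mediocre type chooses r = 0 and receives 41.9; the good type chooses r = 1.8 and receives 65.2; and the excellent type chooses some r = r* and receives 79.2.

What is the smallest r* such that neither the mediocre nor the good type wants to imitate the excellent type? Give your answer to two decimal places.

Mediocre type (on-path payoff 41.9) won't mimic when 41.9 ≥ 79.2 − 9.5·r*, i.e. r* ≥ 3.93.
Good type (on-path payoff 65.2 − 4.8×1.8 = 56.56) won't mimic when 56.56 ≥ 79.2 − 4.8·r*, i.e. r* ≥ 4.72.
Both must hold, so r* = max(3.93, 4.72) = 4.72. The good type's constraint binds.

4.72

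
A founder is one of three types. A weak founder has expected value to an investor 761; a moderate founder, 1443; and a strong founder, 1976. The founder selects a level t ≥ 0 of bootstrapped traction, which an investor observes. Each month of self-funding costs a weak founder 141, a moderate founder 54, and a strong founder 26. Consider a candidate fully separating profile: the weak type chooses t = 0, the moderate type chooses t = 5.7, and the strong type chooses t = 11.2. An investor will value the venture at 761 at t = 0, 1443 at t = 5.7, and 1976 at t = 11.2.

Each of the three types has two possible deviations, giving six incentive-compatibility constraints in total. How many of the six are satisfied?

5

Strong (own payoff 1976 − 26×11.2 = 1684.8): to t=0 gives 761 → no gain ✓; to t=5.7 gives 1443 − 26×5.7 = 1294.8 → no gain ✓.
Weak (own payoff 761): to t=5.7 gives 1443 − 141×5.7 = 639.3 → no gain ✓; to t=11.2 gives 1976 − 141×11.2 = 396.8 → no gain ✓.
Moderate (own payoff 1443 − 54×5.7 = 1135.2): to t=0 gives 761 → no gain ✓; to t=11.2 gives 1976 − 54×11.2 = 1371.2 → profitable ✗.
5 of the 6 constraints hold; not an equilibrium.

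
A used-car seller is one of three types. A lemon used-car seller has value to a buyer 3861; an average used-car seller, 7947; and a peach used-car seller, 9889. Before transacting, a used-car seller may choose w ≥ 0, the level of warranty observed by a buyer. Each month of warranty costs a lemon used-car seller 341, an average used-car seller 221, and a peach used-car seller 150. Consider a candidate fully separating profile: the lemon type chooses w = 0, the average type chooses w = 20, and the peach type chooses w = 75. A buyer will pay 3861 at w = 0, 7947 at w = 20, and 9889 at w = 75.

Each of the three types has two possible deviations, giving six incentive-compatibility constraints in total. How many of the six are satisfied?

3

Average (own payoff 7947 − 221×20 = 3527): to w=0 gives 3861 → profitable ✗; to w=75 gives 9889 − 221×75 = -6686 → no gain ✓.
Peach (own payoff 9889 − 150×75 = -1361): to w=0 gives 3861 → profitable ✗; to w=20 gives 7947 − 150×20 = 4947 → profitable ✗.
Lemon (own payoff 3861): to w=20 gives 7947 − 341×20 = 1127 → no gain ✓; to w=75 gives 9889 − 341×75 = -15686 → no gain ✓.
3 of the 6 constraints hold; not an equilibrium.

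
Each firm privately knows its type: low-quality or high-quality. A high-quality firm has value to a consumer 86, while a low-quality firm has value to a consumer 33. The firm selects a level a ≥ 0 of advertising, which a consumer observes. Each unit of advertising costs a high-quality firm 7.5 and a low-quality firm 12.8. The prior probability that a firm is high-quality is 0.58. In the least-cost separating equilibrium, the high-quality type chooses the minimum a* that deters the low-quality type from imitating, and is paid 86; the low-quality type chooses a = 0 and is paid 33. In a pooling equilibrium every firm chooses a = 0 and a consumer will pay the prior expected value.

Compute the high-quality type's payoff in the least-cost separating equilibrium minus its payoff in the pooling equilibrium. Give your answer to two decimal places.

-8.79

Least-cost separating signal: a* solves 33 = 86 − 12.8·a*, so a* = (86 − 33)/12.8 ≈ 4.1406.
High-quality type's separating payoff: 86 − 7.5 × a* = 86 − 7.5 × (86 − 33)/12.8 = 86 − 397.5/12.8 ≈ 54.9453.
Pooling payoff: 0.58 × 86 + 0.42 × 33 = 63.74.
Difference: 54.9453 − 63.74 = -8.7947, i.e. -8.79 to two decimal places.
The high-quality type would prefer the pooling outcome.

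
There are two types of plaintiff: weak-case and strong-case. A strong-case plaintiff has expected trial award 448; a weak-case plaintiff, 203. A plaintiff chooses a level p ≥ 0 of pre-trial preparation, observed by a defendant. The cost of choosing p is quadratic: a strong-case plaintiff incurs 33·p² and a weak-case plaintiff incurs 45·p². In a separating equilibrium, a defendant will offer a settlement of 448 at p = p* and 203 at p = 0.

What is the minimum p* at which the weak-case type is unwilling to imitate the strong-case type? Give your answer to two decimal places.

2.33

The weak-case type at p = 0 receives 203; imitating at p* yields 448 − 45·p*².
Indifference: 203 = 448 − 45·p*², so p*² = (448 − 203) / 45 ≈ 5.4444.
p* = √5.4444 ≈ 2.33.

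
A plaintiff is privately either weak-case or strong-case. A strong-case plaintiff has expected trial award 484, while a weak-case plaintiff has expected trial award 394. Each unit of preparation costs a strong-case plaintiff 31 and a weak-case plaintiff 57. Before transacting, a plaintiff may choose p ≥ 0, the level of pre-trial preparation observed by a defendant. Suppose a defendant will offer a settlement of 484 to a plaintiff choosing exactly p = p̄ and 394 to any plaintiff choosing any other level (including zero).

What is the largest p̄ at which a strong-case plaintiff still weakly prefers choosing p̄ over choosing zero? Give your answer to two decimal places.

Choosing p̄ yields the strong-case type 484 − 31·p̄; choosing zero yields 394.
The strong-case type is indifferent at 484 − 31·p̄ = 394, i.e. p̄ = (484 − 394) / 31 ≈ 2.90.
For any p̄ above 2.90 the strong-case type would rather pool at zero, so separation collapses.

2.90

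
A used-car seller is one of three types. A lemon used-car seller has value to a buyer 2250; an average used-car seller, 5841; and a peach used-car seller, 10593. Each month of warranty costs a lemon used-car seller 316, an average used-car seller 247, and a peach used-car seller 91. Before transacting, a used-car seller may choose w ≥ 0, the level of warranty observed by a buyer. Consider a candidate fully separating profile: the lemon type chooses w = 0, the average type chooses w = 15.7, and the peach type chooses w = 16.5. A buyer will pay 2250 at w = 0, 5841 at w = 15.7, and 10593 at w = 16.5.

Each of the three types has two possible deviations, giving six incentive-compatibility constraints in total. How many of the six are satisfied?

Average (own payoff 5841 − 247×15.7 = 1963.1): to w=0 gives 2250 → profitable ✗; to w=16.5 gives 10593 − 247×16.5 = 6517.5 → profitable ✗.
Lemon (own payoff 2250): to w=15.7 gives 5841 − 316×15.7 = 879.8 → no gain ✓; to w=16.5 gives 10593 − 316×16.5 = 5379 → profitable ✗.
Peach (own payoff 10593 − 91×16.5 = 9091.5): to w=0 gives 2250 → no gain ✓; to w=15.7 gives 5841 − 91×15.7 = 4412.3 → no gain ✓.
3 of the 6 constraints hold; not an equilibrium.

3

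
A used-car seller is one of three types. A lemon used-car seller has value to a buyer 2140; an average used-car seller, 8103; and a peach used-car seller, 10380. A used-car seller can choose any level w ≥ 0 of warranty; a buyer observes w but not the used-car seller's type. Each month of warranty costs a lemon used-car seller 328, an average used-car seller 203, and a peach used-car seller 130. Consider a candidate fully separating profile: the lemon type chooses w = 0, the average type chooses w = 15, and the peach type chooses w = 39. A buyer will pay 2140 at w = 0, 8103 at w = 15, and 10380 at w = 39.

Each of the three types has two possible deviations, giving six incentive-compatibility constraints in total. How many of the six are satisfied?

4

Lemon (own payoff 2140): to w=15 gives 8103 − 328×15 = 3183 → profitable ✗; to w=39 gives 10380 − 328×39 = -2412 → no gain ✓.
Average (own payoff 8103 − 203×15 = 5058): to w=0 gives 2140 → no gain ✓; to w=39 gives 10380 − 203×39 = 2463 → no gain ✓.
Peach (own payoff 10380 − 130×39 = 5310): to w=0 gives 2140 → no gain ✓; to w=15 gives 8103 − 130×15 = 6153 → profitable ✗.
4 of the 6 constraints hold; not an equilibrium.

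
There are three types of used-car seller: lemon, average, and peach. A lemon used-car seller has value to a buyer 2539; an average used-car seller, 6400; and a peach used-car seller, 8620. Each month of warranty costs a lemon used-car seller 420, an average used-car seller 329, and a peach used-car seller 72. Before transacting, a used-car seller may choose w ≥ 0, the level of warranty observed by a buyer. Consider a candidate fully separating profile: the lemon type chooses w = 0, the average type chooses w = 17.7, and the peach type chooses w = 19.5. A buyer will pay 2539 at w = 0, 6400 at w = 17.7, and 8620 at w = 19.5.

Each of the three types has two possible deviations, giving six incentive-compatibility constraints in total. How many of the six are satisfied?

Average (own payoff 6400 − 329×17.7 = 576.7): to w=0 gives 2539 → profitable ✗; to w=19.5 gives 8620 − 329×19.5 = 2204.5 → profitable ✗.
Peach (own payoff 8620 − 72×19.5 = 7216): to w=0 gives 2539 → no gain ✓; to w=17.7 gives 6400 − 72×17.7 = 5125.6 → no gain ✓.
Lemon (own payoff 2539): to w=17.7 gives 6400 − 420×17.7 = -1034 → no gain ✓; to w=19.5 gives 8620 − 420×19.5 = 430 → no gain ✓.
4 of the 6 constraints hold; not an equilibrium.

4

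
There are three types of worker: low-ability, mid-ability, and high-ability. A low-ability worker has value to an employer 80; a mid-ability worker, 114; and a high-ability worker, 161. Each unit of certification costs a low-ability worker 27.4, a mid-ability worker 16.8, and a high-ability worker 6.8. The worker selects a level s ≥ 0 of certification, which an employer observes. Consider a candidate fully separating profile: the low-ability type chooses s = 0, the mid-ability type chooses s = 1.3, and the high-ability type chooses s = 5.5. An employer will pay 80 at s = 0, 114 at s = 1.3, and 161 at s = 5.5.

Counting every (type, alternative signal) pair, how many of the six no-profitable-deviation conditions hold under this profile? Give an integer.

6

Mid-ability (own payoff 114 − 16.8×1.3 = 92.16): to s=0 gives 80 → no gain ✓; to s=5.5 gives 161 − 16.8×5.5 = 68.6 → no gain ✓.
Low-ability (own payoff 80): to s=1.3 gives 114 − 27.4×1.3 = 78.38 → no gain ✓; to s=5.5 gives 161 − 27.4×5.5 = 10.3 → no gain ✓.
High-ability (own payoff 161 − 6.8×5.5 = 123.6): to s=0 gives 80 → no gain ✓; to s=1.3 gives 114 − 6.8×1.3 = 105.16 → no gain ✓.
6 of the 6 constraints hold; this profile is a separating equilibrium.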